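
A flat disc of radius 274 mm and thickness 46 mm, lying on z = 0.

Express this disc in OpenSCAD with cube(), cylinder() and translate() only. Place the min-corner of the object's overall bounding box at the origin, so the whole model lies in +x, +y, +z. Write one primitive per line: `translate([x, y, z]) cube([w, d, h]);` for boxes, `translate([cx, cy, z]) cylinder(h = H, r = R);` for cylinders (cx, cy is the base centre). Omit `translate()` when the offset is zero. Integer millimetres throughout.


translate([274, 274, 0]) cylinder(h = 46, r = 274);


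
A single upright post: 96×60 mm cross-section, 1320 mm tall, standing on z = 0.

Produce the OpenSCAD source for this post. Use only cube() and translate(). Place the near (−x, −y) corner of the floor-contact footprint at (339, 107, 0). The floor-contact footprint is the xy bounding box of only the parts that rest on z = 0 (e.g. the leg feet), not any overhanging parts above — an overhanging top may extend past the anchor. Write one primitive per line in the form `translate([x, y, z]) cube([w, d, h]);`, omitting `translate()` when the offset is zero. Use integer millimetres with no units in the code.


translate([339, 107, 0]) cube([96, 60, 1320]);


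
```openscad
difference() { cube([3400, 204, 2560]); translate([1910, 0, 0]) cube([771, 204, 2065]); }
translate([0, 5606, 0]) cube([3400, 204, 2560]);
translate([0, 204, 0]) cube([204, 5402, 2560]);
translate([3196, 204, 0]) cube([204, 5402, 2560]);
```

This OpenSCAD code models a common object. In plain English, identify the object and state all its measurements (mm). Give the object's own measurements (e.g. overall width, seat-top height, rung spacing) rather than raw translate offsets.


A single room: four walls, each 2560 mm tall and 204 mm thick, enclosing an outside footprint 3400×5810 mm (x × y), no floor or roof. The front and back walls (−y and +y sides) run the full x-width; the side walls fit between their inner faces. A door opening 771 mm wide and 2065 mm tall is cut through the front wall from the floor up, its −x edge 1910 mm from the wall's −x end.


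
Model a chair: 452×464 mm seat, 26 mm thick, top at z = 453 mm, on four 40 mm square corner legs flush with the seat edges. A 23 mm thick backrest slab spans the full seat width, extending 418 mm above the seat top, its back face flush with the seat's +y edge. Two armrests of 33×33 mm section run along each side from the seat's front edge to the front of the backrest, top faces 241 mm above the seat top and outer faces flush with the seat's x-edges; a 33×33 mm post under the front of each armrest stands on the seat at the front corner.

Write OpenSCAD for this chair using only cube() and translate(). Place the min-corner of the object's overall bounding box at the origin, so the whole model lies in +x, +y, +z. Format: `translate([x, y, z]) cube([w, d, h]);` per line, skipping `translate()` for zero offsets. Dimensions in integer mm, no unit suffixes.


translate([0, 0, 427]) cube([452, 464, 26]);
cube([40, 40, 427]);
translate([412, 0, 0]) cube([40, 40, 427]);
translate([0, 424, 0]) cube([40, 40, 427]);
translate([412, 424, 0]) cube([40, 40, 427]);
translate([0, 441, 453]) cube([452, 23, 418]);
translate([0, 0, 661]) cube([33, 441, 33]);
translate([419, 0, 661]) cube([33, 441, 33]);
translate([0, 0, 453]) cube([33, 33, 208]);
translate([419, 0, 453]) cube([33, 33, 208]);


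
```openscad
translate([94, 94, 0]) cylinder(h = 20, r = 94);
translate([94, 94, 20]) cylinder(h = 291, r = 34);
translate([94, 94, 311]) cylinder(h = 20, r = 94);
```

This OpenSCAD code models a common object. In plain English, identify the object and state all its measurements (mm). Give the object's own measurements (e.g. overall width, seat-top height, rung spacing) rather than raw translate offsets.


A spool: two coaxial disc flanges of radius 94 mm and thickness 20 mm, joined by a core cylinder of radius 34 mm and height 291 mm. The lower flange rests on z = 0 and the three cylinders share a vertical axis.


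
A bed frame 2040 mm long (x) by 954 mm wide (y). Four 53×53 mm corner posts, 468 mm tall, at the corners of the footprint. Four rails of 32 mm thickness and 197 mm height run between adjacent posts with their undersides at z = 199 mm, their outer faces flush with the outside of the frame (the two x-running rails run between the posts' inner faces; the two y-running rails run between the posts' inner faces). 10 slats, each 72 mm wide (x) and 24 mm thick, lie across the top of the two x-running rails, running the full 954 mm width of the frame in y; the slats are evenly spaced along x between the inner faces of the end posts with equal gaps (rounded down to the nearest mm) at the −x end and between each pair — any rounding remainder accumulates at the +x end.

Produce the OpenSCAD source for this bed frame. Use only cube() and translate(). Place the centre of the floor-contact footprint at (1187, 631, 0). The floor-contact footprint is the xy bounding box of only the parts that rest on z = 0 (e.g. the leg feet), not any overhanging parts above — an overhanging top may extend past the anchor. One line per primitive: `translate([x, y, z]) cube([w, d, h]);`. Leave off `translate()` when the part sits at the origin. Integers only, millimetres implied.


translate([167, 154, 0]) cube([53, 53, 468]);
translate([167, 1055, 0]) cube([53, 53, 468]);
translate([2154, 154, 0]) cube([53, 53, 468]);
translate([2154, 1055, 0]) cube([53, 53, 468]);
translate([220, 154, 199]) cube([1934, 32, 197]);
translate([220, 1076, 199]) cube([1934, 32, 197]);
translate([167, 207, 199]) cube([32, 848, 197]);
translate([2175, 207, 199]) cube([32, 848, 197]);
translate([330, 154, 396]) cube([72, 954, 24]);
translate([512, 154, 396]) cube([72, 954, 24]);
translate([694, 154, 396]) cube([72, 954, 24]);
translate([876, 154, 396]) cube([72, 954, 24]);
translate([1058, 154, 396]) cube([72, 954, 24]);
translate([1240, 154, 396]) cube([72, 954, 24]);
translate([1422, 154, 396]) cube([72, 954, 24]);
translate([1604, 154, 396]) cube([72, 954, 24]);
translate([1786, 154, 396]) cube([72, 954, 24]);
translate([1968, 154, 396]) cube([72, 954, 24]);


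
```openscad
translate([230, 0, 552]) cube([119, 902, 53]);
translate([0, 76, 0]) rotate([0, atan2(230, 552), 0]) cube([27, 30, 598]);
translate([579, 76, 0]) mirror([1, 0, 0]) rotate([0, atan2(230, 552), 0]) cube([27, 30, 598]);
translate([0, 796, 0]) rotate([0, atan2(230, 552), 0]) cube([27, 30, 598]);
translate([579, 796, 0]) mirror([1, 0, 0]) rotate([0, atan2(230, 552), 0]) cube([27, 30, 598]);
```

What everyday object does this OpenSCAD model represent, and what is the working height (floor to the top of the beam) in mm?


A sawhorse. The overall height is 605 mm.

A beam across two mirrored pairs of raked legs — a sawhorse. The beam's underside is at z = 552 (matching the legs' vertical rise in atan2(230, 552)) and the beam is 53 mm tall, so its top is at 552 + 53 = 605 mm. The raked legs top out at the beam's underside, so that is the highest point.


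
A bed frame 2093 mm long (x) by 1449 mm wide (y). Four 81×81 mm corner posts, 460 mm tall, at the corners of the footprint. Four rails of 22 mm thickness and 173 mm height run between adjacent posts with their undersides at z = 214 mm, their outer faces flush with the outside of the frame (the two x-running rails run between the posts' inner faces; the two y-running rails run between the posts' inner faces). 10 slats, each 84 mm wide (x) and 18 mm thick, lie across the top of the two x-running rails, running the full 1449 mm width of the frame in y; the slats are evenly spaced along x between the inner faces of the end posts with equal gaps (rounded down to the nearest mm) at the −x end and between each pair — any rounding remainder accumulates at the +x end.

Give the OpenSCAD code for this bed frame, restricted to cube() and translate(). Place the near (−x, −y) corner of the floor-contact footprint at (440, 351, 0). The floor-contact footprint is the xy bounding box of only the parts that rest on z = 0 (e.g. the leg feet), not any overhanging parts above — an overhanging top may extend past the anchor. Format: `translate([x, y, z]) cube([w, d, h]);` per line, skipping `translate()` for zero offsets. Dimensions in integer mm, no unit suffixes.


translate([440, 351, 0]) cube([81, 81, 460]);
translate([440, 1719, 0]) cube([81, 81, 460]);
translate([2452, 351, 0]) cube([81, 81, 460]);
translate([2452, 1719, 0]) cube([81, 81, 460]);
translate([521, 351, 214]) cube([1931, 22, 173]);
translate([521, 1778, 214]) cube([1931, 22, 173]);
translate([440, 432, 214]) cube([22, 1287, 173]);
translate([2511, 432, 214]) cube([22, 1287, 173]);
translate([620, 351, 387]) cube([84, 1449, 18]);
translate([803, 351, 387]) cube([84, 1449, 18]);
translate([986, 351, 387]) cube([84, 1449, 18]);
translate([1169, 351, 387]) cube([84, 1449, 18]);
translate([1352, 351, 387]) cube([84, 1449, 18]);
translate([1535, 351, 387]) cube([84, 1449, 18]);
translate([1718, 351, 387]) cube([84, 1449, 18]);
translate([1901, 351, 387]) cube([84, 1449, 18]);
translate([2084, 351, 387]) cube([84, 1449, 18]);
translate([2267, 351, 387]) cube([84, 1449, 18]);


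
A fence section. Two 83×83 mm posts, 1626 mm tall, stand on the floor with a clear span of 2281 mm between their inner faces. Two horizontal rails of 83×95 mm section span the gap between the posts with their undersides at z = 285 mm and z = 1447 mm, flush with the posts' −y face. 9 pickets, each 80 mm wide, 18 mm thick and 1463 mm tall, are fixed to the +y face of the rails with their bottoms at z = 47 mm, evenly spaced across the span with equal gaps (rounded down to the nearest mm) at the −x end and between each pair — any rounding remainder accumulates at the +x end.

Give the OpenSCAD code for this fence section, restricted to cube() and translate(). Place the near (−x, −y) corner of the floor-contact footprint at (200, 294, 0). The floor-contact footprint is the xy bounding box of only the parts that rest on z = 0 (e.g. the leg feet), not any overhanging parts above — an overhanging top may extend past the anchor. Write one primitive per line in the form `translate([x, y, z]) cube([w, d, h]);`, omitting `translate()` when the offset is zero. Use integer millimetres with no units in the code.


translate([200, 294, 0]) cube([83, 83, 1626]);
translate([2564, 294, 0]) cube([83, 83, 1626]);
translate([283, 294, 285]) cube([2281, 83, 95]);
translate([283, 294, 1447]) cube([2281, 83, 95]);
translate([439, 377, 47]) cube([80, 18, 1463]);
translate([675, 377, 47]) cube([80, 18, 1463]);
translate([911, 377, 47]) cube([80, 18, 1463]);
translate([1147, 377, 47]) cube([80, 18, 1463]);
translate([1383, 377, 47]) cube([80, 18, 1463]);
translate([1619, 377, 47]) cube([80, 18, 1463]);
translate([1855, 377, 47]) cube([80, 18, 1463]);
translate([2091, 377, 47]) cube([80, 18, 1463]);
translate([2327, 377, 47]) cube([80, 18, 1463]);


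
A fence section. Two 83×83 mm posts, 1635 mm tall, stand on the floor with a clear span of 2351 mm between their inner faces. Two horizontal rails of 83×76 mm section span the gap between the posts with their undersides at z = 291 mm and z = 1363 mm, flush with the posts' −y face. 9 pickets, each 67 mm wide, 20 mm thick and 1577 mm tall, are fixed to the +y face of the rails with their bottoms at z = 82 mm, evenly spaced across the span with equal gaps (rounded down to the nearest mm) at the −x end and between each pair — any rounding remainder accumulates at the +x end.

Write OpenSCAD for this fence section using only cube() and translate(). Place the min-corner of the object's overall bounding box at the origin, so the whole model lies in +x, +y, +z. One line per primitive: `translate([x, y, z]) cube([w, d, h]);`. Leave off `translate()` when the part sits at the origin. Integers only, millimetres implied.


cube([83, 83, 1635]);
translate([2434, 0, 0]) cube([83, 83, 1635]);
translate([83, 0, 291]) cube([2351, 83, 76]);
translate([83, 0, 1363]) cube([2351, 83, 76]);
translate([257, 83, 82]) cube([67, 20, 1577]);
translate([498, 83, 82]) cube([67, 20, 1577]);
translate([739, 83, 82]) cube([67, 20, 1577]);
translate([980, 83, 82]) cube([67, 20, 1577]);
translate([1221, 83, 82]) cube([67, 20, 1577]);
translate([1462, 83, 82]) cube([67, 20, 1577]);
translate([1703, 83, 82]) cube([67, 20, 1577]);
translate([1944, 83, 82]) cube([67, 20, 1577]);
translate([2185, 83, 82]) cube([67, 20, 1577]);


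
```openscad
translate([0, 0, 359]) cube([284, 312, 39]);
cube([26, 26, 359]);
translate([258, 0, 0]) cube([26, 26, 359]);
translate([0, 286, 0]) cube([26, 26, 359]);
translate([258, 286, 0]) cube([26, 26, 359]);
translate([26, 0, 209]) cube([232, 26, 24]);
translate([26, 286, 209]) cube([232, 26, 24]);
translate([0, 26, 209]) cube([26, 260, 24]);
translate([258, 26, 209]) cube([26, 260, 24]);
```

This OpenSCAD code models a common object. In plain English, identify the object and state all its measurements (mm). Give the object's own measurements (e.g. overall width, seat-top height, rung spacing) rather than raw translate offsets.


A four-legged stool. The seat is a 284×312×39 mm slab whose top surface is at z = 398 mm; four square legs, each 26×26 mm in cross-section, run from the floor (z = 0) to the underside of the seat, each flush with a corner of the seat. Four stretchers, 26 mm wide and 24 mm tall, connect adjacent legs with their undersides at z = 209 mm, each running between the inner faces of the legs it joins and aligned with the legs' outer faces on the other axis.


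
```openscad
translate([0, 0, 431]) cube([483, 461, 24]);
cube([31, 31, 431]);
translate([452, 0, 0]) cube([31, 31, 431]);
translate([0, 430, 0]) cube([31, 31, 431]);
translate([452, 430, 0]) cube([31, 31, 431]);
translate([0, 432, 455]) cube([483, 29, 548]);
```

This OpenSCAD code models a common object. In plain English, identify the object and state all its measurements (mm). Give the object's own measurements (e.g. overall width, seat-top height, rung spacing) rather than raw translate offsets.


A chair. The seat is a 483×461×24 mm slab with its top at z = 455 mm, on four 31×31 mm corner legs (flush with the seat edges, standing on z = 0). A flat backrest 29 mm thick, 548 mm tall, spans the full seat width and rises from the seat top along its +y edge, rear face flush with the rear of the seat.


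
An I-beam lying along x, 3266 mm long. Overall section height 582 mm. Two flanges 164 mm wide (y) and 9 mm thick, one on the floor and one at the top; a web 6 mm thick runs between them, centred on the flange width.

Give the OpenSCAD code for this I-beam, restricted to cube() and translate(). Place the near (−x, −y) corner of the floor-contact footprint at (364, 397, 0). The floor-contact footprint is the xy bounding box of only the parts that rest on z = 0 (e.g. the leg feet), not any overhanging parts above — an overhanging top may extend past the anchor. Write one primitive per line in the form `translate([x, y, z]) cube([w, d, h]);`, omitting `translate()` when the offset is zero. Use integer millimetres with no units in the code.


translate([364, 397, 0]) cube([3266, 164, 9]);
translate([364, 476, 9]) cube([3266, 6, 564]);
translate([364, 397, 573]) cube([3266, 164, 9]);


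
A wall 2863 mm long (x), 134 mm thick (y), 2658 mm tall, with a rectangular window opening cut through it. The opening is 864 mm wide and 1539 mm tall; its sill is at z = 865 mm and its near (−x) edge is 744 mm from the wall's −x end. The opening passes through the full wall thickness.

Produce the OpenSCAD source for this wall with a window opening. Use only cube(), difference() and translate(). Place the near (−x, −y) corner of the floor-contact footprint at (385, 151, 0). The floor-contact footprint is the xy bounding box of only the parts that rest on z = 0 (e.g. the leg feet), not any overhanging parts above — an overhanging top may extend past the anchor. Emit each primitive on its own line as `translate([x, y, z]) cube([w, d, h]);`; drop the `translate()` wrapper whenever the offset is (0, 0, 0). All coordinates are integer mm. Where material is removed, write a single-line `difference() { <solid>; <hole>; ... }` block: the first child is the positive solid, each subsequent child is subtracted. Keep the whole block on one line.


difference() { translate([385, 151, 0]) cube([2863, 134, 2658]); translate([1129, 151, 865]) cube([864, 134, 1539]); }


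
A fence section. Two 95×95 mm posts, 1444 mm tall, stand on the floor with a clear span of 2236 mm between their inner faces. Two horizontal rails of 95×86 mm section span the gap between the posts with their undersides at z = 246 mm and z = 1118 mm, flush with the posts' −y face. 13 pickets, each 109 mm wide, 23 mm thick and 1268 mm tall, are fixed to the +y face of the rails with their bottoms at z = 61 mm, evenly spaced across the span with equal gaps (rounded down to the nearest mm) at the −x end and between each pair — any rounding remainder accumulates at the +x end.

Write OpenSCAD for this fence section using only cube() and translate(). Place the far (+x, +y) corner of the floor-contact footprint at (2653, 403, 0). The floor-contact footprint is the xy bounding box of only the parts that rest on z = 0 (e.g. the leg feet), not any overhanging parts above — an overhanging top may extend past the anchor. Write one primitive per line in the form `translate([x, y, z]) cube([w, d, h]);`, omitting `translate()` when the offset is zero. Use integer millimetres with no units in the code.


translate([227, 308, 0]) cube([95, 95, 1444]);
translate([2558, 308, 0]) cube([95, 95, 1444]);
translate([322, 308, 246]) cube([2236, 95, 86]);
translate([322, 308, 1118]) cube([2236, 95, 86]);
translate([380, 403, 61]) cube([109, 23, 1268]);
translate([547, 403, 61]) cube([109, 23, 1268]);
translate([714, 403, 61]) cube([109, 23, 1268]);
translate([881, 403, 61]) cube([109, 23, 1268]);
translate([1048, 403, 61]) cube([109, 23, 1268]);
translate([1215, 403, 61]) cube([109, 23, 1268]);
translate([1382, 403, 61]) cube([109, 23, 1268]);
translate([1549, 403, 61]) cube([109, 23, 1268]);
translate([1716, 403, 61]) cube([109, 23, 1268]);
translate([1883, 403, 61]) cube([109, 23, 1268]);
translate([2050, 403, 61]) cube([109, 23, 1268]);
translate([2217, 403, 61]) cube([109, 23, 1268]);
translate([2384, 403, 61]) cube([109, 23, 1268]);


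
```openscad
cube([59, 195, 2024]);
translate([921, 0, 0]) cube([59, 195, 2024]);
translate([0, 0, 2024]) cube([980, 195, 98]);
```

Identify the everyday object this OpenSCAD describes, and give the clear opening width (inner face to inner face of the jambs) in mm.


A door frame. The clear opening width is 862 mm.

Two 2024 mm tall posts with a header on top — a door frame. The left jamb is 59 mm wide at x = 0; the right jamb starts at x = 921. The clear opening is 921 − 59 = 862 mm.


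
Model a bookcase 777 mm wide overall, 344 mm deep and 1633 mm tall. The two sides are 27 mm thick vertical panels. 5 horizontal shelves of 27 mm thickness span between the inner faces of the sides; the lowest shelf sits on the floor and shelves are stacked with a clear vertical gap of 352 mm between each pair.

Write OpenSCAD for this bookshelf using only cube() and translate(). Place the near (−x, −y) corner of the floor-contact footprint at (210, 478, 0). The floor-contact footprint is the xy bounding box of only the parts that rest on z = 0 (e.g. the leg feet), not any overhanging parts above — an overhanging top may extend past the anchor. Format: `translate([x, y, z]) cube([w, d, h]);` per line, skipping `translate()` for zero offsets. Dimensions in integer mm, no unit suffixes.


translate([210, 478, 0]) cube([27, 344, 1633]);
translate([960, 478, 0]) cube([27, 344, 1633]);
translate([237, 478, 0]) cube([723, 344, 27]);
translate([237, 478, 379]) cube([723, 344, 27]);
translate([237, 478, 758]) cube([723, 344, 27]);
translate([237, 478, 1137]) cube([723, 344, 27]);
translate([237, 478, 1516]) cube([723, 344, 27]);


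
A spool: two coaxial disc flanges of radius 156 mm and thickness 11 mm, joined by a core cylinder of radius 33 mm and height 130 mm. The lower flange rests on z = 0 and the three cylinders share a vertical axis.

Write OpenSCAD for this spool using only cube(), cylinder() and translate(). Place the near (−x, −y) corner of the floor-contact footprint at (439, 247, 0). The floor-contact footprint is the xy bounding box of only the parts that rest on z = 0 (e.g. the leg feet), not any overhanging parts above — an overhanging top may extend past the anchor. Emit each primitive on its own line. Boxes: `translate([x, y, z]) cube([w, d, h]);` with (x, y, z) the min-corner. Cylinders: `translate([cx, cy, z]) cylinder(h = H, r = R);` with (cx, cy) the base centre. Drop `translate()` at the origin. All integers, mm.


translate([595, 403, 0]) cylinder(h = 11, r = 156);
translate([595, 403, 11]) cylinder(h = 130, r = 33);
translate([595, 403, 141]) cylinder(h = 11, r = 156);


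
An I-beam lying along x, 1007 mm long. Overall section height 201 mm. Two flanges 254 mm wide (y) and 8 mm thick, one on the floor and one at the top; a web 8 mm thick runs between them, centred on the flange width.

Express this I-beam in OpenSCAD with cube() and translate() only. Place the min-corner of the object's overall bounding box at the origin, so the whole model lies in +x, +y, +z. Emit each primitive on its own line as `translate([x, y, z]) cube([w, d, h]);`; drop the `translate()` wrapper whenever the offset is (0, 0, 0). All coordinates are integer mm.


cube([1007, 254, 8]);
translate([0, 123, 8]) cube([1007, 8, 185]);
translate([0, 0, 193]) cube([1007, 254, 8]);


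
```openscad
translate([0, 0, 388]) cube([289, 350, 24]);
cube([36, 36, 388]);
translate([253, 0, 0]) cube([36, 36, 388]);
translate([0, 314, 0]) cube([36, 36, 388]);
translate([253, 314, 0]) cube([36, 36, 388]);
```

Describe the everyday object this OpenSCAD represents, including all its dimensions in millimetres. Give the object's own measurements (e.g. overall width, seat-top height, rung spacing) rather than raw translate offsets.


A four-legged stool. The seat is a 289×350×24 mm slab whose top surface is at z = 412 mm; four square legs, each 36×36 mm in cross-section, run from the floor (z = 0) to the underside of the seat, each flush with a corner of the seat.


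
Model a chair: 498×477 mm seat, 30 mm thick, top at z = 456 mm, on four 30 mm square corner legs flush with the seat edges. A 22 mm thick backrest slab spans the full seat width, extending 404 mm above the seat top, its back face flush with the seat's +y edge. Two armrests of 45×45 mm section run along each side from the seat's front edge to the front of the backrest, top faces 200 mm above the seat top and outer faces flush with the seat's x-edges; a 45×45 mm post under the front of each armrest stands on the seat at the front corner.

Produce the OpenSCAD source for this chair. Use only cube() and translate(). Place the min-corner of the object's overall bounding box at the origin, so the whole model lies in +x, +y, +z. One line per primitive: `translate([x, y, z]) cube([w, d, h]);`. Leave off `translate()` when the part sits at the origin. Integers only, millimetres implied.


translate([0, 0, 426]) cube([498, 477, 30]);
cube([30, 30, 426]);
translate([468, 0, 0]) cube([30, 30, 426]);
translate([0, 447, 0]) cube([30, 30, 426]);
translate([468, 447, 0]) cube([30, 30, 426]);
translate([0, 455, 456]) cube([498, 22, 404]);
translate([0, 0, 611]) cube([45, 455, 45]);
translate([453, 0, 611]) cube([45, 455, 45]);
translate([0, 0, 456]) cube([45, 45, 155]);
translate([453, 0, 456]) cube([45, 45, 155]);


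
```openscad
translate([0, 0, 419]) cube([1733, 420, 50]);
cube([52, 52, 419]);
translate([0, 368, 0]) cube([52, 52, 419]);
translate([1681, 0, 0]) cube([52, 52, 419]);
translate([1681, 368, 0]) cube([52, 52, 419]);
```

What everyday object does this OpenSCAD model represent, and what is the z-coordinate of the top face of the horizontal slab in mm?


A bench. The seat-top height is 469 mm.

A long slab on four corner posts — a bench. The slab sits at z = 419 with thickness 50, so the top is 419 + 50 = 469 mm.


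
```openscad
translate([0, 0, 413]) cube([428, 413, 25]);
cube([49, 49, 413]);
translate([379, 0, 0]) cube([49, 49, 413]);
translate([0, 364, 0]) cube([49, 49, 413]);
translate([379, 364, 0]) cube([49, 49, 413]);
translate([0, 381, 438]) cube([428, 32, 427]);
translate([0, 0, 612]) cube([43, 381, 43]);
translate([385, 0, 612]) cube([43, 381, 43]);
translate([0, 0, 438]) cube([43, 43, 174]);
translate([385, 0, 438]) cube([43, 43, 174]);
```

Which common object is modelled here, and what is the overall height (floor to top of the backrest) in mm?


A chair. The overall height is 865 mm.

A slab on four corner posts with a tall panel at the back — a chair. The seat slab sits at z = 413 with thickness 25, and the 427 mm backrest starts at the seat top, so the overall height is 413 + 25 + 427 = 865 mm.


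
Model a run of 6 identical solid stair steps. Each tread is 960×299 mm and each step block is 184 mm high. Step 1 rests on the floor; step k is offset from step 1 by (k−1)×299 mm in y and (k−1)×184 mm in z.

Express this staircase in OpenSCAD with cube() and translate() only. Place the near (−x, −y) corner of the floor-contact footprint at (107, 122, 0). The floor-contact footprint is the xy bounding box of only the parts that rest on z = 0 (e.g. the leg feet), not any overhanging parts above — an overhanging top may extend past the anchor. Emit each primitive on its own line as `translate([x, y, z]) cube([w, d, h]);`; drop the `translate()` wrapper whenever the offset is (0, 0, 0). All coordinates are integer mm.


translate([107, 122, 0]) cube([960, 299, 184]);
translate([107, 421, 184]) cube([960, 299, 184]);
translate([107, 720, 368]) cube([960, 299, 184]);
translate([107, 1019, 552]) cube([960, 299, 184]);
translate([107, 1318, 736]) cube([960, 299, 184]);
translate([107, 1617, 920]) cube([960, 299, 184]);


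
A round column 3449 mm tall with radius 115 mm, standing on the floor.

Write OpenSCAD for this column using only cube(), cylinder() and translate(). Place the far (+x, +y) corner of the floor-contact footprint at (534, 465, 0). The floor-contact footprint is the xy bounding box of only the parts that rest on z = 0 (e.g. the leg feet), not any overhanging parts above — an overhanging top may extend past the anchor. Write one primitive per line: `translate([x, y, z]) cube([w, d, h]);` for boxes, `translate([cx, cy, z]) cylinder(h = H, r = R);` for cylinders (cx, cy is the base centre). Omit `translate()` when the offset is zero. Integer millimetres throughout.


translate([419, 350, 0]) cylinder(h = 3449, r = 115);


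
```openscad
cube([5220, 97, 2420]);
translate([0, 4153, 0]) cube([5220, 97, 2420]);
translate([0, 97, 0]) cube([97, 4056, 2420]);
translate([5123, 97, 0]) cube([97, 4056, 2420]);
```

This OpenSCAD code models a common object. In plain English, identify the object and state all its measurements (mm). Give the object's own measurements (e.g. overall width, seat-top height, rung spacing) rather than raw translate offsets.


The wall frame of a small rectangular building: four walls, each 2420 mm tall and 97 mm thick, enclosing a footprint 5220 mm (x) by 4250 mm (y) outside-to-outside, with no floor or roof. The front and back walls (the −y and +y sides) span the full width; the two side walls fit between them.


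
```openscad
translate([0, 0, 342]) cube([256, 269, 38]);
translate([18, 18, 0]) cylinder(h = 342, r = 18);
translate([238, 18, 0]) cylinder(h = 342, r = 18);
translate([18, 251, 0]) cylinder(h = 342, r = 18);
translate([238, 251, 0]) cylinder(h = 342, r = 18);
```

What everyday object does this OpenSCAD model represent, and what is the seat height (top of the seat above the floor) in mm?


A stool. The seat height is 380 mm.

A 256×269×38 slab at z = 342 on four corner cylinders — a stool. The seat top is 342 + 38 = 380 mm.


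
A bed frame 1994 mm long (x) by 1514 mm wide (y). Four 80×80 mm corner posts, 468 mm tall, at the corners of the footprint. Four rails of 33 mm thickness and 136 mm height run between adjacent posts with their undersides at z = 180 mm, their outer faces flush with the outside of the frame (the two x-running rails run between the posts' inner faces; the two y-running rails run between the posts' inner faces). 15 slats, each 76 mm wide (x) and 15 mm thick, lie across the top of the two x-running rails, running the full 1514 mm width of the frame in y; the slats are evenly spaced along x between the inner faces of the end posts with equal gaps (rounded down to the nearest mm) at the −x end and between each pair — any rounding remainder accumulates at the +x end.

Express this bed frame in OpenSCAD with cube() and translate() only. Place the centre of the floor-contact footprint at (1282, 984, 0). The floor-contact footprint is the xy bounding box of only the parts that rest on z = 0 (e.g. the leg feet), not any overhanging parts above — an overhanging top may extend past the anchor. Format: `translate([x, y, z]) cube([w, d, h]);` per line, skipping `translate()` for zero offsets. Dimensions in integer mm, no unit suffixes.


translate([285, 227, 0]) cube([80, 80, 468]);
translate([285, 1661, 0]) cube([80, 80, 468]);
translate([2199, 227, 0]) cube([80, 80, 468]);
translate([2199, 1661, 0]) cube([80, 80, 468]);
translate([365, 227, 180]) cube([1834, 33, 136]);
translate([365, 1708, 180]) cube([1834, 33, 136]);
translate([285, 307, 180]) cube([33, 1354, 136]);
translate([2246, 307, 180]) cube([33, 1354, 136]);
translate([408, 227, 316]) cube([76, 1514, 15]);
translate([527, 227, 316]) cube([76, 1514, 15]);
translate([646, 227, 316]) cube([76, 1514, 15]);
translate([765, 227, 316]) cube([76, 1514, 15]);
translate([884, 227, 316]) cube([76, 1514, 15]);
translate([1003, 227, 316]) cube([76, 1514, 15]);
translate([1122, 227, 316]) cube([76, 1514, 15]);
translate([1241, 227, 316]) cube([76, 1514, 15]);
translate([1360, 227, 316]) cube([76, 1514, 15]);
translate([1479, 227, 316]) cube([76, 1514, 15]);
translate([1598, 227, 316]) cube([76, 1514, 15]);
translate([1717, 227, 316]) cube([76, 1514, 15]);
translate([1836, 227, 316]) cube([76, 1514, 15]);
translate([1955, 227, 316]) cube([76, 1514, 15]);
translate([2074, 227, 316]) cube([76, 1514, 15]);


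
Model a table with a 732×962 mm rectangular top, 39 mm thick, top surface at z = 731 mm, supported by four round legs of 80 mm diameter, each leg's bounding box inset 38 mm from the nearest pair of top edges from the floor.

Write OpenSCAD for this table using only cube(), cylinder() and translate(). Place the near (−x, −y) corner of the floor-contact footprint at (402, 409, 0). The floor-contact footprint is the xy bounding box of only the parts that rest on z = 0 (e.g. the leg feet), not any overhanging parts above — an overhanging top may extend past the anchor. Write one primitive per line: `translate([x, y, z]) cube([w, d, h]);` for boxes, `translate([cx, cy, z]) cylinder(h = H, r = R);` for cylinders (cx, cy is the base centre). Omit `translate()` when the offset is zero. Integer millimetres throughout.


translate([364, 371, 692]) cube([732, 962, 39]);
translate([442, 449, 0]) cylinder(h = 692, r = 40);
translate([1018, 449, 0]) cylinder(h = 692, r = 40);
translate([442, 1255, 0]) cylinder(h = 692, r = 40);
translate([1018, 1255, 0]) cylinder(h = 692, r = 40);


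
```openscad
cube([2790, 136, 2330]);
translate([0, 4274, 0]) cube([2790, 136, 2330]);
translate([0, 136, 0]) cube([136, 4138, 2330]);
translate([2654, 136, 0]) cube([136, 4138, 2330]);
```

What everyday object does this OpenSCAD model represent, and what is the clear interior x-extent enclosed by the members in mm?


A house (or room) frame. The interior width is 2518 mm.

Four 2330 mm walls enclosing a rectangle with no floor or roof — a room or house frame. Outside width is 2790 mm and wall thickness is 136 mm, so the interior width is 2790 − 2 × 136 = 2518 mm.


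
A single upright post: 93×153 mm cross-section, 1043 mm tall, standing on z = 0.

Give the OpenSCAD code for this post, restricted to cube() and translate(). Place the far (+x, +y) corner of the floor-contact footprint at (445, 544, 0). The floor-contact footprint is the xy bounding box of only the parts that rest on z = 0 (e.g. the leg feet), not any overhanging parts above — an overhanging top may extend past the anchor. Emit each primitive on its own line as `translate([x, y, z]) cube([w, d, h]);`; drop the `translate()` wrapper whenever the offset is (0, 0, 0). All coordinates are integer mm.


translate([352, 391, 0]) cube([93, 153, 1043]);


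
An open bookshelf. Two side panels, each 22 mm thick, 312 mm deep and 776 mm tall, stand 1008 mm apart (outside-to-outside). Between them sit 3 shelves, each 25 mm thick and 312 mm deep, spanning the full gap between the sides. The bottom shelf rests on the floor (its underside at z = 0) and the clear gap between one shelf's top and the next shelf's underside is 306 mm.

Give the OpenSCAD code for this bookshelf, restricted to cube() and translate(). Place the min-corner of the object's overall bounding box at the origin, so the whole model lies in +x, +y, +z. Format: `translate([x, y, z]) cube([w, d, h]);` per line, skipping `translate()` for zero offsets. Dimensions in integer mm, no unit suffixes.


cube([22, 312, 776]);
translate([986, 0, 0]) cube([22, 312, 776]);
translate([22, 0, 0]) cube([964, 312, 25]);
translate([22, 0, 331]) cube([964, 312, 25]);
translate([22, 0, 662]) cube([964, 312, 25]);


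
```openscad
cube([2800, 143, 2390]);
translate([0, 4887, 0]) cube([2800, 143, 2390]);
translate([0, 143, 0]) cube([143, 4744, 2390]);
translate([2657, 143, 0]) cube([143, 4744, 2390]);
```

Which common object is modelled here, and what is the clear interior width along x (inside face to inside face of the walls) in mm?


A house (or room) frame. The interior width is 2514 mm.

Four 2390 mm walls enclosing a rectangle with no floor or roof — a room or house frame. Outside width is 2800 mm and wall thickness is 143 mm, so the interior width is 2800 − 2 × 143 = 2514 mm.


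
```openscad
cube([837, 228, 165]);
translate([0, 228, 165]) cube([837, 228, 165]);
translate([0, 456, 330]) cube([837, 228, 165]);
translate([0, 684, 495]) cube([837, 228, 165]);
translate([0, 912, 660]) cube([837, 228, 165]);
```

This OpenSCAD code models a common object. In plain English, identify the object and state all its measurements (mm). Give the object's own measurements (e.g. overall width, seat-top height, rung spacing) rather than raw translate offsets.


A straight staircase of 5 solid steps. Each step is 837 mm wide (x), 228 mm deep (y, the going) and 165 mm tall (the rise). The first step rests on the floor; each subsequent step sits one going further in +y and one rise higher in +z, directly behind and above the previous step with no overlap.


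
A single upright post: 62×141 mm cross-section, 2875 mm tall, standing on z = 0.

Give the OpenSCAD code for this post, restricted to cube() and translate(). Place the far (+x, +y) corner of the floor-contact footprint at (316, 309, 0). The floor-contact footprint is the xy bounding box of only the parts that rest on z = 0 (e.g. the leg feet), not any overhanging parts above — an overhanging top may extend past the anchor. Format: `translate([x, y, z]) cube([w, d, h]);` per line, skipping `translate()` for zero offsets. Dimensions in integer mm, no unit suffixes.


translate([254, 168, 0]) cube([62, 141, 2875]);


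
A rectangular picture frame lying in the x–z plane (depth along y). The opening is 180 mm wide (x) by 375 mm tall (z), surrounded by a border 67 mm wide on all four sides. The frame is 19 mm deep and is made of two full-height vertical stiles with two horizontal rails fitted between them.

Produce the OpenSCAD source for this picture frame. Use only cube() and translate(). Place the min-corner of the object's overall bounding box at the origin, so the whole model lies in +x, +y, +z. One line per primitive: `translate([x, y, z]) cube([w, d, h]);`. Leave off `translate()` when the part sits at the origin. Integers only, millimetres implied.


cube([67, 19, 509]);
translate([247, 0, 0]) cube([67, 19, 509]);
translate([67, 0, 0]) cube([180, 19, 67]);
translate([67, 0, 442]) cube([180, 19, 67]);


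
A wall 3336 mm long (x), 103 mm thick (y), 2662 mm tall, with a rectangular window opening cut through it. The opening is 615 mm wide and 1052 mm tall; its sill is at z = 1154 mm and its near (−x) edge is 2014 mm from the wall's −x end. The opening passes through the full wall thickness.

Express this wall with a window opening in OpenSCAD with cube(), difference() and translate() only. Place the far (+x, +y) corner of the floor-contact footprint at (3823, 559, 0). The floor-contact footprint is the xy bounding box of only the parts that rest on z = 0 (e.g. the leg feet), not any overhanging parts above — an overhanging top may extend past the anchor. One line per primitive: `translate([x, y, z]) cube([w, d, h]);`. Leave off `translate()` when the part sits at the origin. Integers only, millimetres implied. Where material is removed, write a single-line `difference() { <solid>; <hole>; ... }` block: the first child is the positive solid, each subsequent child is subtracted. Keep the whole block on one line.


difference() { translate([487, 456, 0]) cube([3336, 103, 2662]); translate([2501, 456, 1154]) cube([615, 103, 1052]); }


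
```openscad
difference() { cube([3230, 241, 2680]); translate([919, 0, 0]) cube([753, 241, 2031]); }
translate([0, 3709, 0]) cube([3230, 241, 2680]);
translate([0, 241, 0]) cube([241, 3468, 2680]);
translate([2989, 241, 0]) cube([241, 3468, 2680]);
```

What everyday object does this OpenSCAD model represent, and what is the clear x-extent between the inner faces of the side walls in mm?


A single room. The interior width is 2748 mm.

Four walls enclosing a rectangle with a door in the front wall — a room. Outside width 3230 minus two 241 mm walls gives 2748 mm.


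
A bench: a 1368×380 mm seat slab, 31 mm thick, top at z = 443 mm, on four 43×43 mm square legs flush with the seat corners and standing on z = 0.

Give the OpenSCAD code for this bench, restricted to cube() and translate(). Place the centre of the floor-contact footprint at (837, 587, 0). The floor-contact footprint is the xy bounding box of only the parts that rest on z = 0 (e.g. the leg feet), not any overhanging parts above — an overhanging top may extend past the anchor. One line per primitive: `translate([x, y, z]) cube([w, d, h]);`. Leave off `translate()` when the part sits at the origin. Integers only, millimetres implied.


// leg_h = 443 − 31 = 412
translate([153, 397, 412]) cube([1368, 380, 31]);
translate([153, 397, 0]) cube([43, 43, 412]);
translate([153, 734, 0]) cube([43, 43, 412]);
translate([1478, 397, 0]) cube([43, 43, 412]);
translate([1478, 734, 0]) cube([43, 43, 412]);


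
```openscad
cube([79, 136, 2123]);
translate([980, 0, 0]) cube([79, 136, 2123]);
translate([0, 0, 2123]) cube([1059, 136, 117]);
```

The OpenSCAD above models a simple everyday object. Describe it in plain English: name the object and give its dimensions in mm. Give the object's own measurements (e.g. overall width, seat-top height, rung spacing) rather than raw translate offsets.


A door frame. The clear opening is 901 mm wide and 2123 mm high. Two 79 mm wide jambs, 136 mm deep, stand either side of the opening from the floor to the top of the opening. A 117 mm thick head sits across the top of both jambs, spanning the full outside width of the frame.


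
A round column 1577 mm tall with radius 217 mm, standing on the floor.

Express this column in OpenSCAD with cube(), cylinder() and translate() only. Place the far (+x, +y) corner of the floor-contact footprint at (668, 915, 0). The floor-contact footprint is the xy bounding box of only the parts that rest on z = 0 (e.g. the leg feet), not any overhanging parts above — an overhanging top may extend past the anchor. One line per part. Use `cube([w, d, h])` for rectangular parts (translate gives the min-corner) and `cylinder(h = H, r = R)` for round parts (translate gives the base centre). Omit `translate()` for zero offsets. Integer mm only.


translate([451, 698, 0]) cylinder(h = 1577, r = 217);
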